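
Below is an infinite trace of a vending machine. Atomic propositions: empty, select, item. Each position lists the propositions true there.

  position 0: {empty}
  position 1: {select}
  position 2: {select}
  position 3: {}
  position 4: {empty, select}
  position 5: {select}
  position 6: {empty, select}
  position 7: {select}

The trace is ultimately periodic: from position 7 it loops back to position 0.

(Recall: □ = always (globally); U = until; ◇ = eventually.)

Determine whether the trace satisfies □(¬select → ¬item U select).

Satisfied

¬select → ¬item U select holds at every position 0..7, and those are all positions ever visited, so □(¬select → ¬item U select) holds.
Positions where ¬select holds: 0, 3.
Check ¬item U select at each: 0→ok, 3→ok.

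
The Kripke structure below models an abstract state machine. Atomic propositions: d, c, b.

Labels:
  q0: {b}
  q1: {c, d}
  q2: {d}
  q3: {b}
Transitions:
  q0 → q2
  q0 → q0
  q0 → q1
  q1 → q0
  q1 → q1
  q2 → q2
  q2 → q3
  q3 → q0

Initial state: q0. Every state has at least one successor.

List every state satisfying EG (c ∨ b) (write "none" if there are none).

States satisfying c ∨ b: {q0, q1, q3}.
States satisfying EG (c ∨ b): {q0, q1, q3}.

{q0, q1, q3}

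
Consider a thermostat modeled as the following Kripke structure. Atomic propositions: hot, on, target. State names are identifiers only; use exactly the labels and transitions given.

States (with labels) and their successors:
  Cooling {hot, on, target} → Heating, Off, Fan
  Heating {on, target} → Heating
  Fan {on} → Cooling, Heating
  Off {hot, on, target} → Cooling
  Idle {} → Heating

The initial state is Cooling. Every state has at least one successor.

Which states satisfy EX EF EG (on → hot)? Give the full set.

States satisfying EF EG (on → hot): {Cooling, Fan, Off}.
States satisfying EX EF EG (on → hot): {Cooling, Fan, Off}.

{Cooling, Fan, Off}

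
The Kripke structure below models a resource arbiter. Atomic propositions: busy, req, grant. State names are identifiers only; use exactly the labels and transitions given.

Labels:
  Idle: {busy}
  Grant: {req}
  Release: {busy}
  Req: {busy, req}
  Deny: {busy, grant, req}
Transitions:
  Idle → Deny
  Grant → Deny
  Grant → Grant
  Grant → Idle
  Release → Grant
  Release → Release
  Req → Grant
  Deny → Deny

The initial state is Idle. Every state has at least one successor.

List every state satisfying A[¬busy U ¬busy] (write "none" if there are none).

States satisfying ¬busy: {Grant}.
States satisfying A[¬busy U ¬busy]: {Grant}.

{Grant}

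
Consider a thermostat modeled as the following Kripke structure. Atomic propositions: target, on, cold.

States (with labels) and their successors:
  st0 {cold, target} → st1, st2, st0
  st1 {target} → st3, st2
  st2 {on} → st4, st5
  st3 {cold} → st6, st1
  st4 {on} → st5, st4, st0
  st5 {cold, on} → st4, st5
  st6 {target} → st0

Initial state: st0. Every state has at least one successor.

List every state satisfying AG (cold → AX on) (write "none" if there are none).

States satisfying cold → AX on: {st1, st2, st4, st5, st6}.
States satisfying AG (cold → AX on): ∅.

none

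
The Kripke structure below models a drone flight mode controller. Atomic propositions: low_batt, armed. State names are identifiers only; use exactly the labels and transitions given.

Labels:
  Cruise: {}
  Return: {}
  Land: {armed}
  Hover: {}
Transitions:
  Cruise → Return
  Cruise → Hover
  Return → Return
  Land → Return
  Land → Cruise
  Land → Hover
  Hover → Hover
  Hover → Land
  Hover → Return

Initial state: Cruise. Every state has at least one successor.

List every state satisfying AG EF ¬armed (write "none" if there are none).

States satisfying EF ¬armed: {Cruise, Return, Land, Hover}.
States satisfying AG EF ¬armed: {Cruise, Return, Land, Hover}.

{Cruise, Return, Land, Hover}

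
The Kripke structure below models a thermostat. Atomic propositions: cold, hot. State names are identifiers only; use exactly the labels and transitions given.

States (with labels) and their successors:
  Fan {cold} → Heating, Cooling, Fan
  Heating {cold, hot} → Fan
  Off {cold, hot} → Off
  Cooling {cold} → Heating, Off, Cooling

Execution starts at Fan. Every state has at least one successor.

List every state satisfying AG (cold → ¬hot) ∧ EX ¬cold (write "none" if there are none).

none

States satisfying cold → ¬hot: {Fan, Cooling}.
States satisfying AG (cold → ¬hot): ∅.
States satisfying ¬cold: ∅.
States satisfying EX ¬cold: ∅.
States satisfying AG (cold → ¬hot) ∧ EX ¬cold: ∅.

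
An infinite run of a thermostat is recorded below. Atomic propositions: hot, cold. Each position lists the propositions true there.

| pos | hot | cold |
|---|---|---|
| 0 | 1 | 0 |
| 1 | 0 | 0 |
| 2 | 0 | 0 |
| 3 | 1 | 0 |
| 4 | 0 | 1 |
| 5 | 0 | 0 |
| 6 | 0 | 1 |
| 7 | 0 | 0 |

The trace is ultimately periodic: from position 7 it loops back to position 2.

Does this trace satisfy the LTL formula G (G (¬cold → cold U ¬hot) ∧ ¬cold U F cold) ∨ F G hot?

G (¬cold → cold U ¬hot) ∧ ¬cold U F cold must hold at every position from 0 onward. It fails at position 0, so G (G (¬cold → cold U ¬hot) ∧ ¬cold U F cold) is false.
G hot is false at every position 0..7, so it never becomes true and F G hot fails.
At position 0: G (G (¬cold → cold U ¬hot) ∧ ¬cold U F cold) is false; F G hot is false; so G (G (¬cold → cold U ¬hot) ∧ ¬cold U F cold) ∨ F G hot is false.

No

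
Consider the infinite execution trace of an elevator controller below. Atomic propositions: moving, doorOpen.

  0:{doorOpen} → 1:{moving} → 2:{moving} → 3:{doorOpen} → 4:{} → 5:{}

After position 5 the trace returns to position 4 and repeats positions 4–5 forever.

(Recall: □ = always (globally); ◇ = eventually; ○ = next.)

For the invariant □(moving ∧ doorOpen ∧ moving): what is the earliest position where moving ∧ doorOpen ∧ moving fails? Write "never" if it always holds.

0

At position 0 the labels are {doorOpen}, so moving ∧ doorOpen ∧ moving is false there. This is the first violation.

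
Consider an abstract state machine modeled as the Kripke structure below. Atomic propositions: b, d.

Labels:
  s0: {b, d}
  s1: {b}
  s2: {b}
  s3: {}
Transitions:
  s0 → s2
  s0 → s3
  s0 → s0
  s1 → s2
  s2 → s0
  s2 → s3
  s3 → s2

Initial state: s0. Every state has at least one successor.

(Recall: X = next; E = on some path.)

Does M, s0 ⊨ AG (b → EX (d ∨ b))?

States satisfying b → EX (d ∨ b): {s0, s1, s2, s3}.
States satisfying AG (b → EX (d ∨ b)): {s0, s1, s2, s3}.
Every state reachable from s0 satisfies b → EX (d ∨ b).
s0 ∈ Sat(AG (b → EX (d ∨ b))).

Satisfied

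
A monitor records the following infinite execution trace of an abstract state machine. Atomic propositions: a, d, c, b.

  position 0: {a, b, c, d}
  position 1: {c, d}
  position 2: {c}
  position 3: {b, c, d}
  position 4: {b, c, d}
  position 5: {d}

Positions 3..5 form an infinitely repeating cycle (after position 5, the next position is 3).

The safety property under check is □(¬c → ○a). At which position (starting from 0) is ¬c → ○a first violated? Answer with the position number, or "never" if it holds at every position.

5

Check ¬c → ○a at each position in order: 0 ✓, 1 ✓, 2 ✓, 3 ✓, 4 ✓.
At position 5 the labels are {d} and the next position 3 has {b, c, d}, so ¬c → ○a is false there. This is the first violation.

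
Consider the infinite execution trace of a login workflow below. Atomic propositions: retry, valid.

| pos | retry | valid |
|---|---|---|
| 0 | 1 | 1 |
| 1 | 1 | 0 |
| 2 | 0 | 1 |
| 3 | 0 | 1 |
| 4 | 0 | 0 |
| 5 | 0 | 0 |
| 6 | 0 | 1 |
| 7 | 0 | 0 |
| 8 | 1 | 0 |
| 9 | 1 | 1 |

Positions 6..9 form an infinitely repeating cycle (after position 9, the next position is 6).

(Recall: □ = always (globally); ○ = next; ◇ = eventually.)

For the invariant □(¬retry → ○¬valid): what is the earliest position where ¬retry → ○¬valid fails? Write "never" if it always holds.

Check ¬retry → ○¬valid at each position in order: 0 ✓, 1 ✓.
At position 2 the labels are {valid} and the next position 3 has {valid}, so ¬retry → ○¬valid is false there. This is the first violation.

2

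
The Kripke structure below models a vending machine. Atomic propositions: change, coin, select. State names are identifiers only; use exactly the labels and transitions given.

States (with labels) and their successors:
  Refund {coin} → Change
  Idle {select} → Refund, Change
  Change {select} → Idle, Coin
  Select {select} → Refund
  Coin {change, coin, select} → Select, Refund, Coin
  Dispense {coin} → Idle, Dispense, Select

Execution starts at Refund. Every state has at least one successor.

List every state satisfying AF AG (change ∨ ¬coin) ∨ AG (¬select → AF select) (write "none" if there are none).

{Refund, Idle, Change, Select, Coin}

States satisfying AG (change ∨ ¬coin): ∅.
States satisfying AF AG (change ∨ ¬coin): ∅.
States satisfying ¬select → AF select: {Refund, Idle, Change, Select, Coin}.
States satisfying AG (¬select → AF select): {Refund, Idle, Change, Select, Coin}.
States satisfying AF AG (change ∨ ¬coin) ∨ AG (¬select → AF select): {Refund, Idle, Change, Select, Coin}.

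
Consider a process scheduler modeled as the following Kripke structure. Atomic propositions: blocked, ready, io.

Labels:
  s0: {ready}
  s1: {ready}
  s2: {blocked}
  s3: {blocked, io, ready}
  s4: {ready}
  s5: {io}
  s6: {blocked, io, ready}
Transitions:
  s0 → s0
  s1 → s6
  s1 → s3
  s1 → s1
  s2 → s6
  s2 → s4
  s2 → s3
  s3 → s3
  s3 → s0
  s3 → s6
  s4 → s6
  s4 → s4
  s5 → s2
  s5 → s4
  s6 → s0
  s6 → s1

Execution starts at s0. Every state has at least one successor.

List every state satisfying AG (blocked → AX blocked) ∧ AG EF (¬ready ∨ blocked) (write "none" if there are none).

none

States satisfying blocked → AX blocked: {s0, s1, s4, s5}.
States satisfying AG (blocked → AX blocked): {s0}.
States satisfying EF (¬ready ∨ blocked): {s1, s2, s3, s4, s5, s6}.
States satisfying AG EF (¬ready ∨ blocked): ∅.
States satisfying AG (blocked → AX blocked) ∧ AG EF (¬ready ∨ blocked): ∅.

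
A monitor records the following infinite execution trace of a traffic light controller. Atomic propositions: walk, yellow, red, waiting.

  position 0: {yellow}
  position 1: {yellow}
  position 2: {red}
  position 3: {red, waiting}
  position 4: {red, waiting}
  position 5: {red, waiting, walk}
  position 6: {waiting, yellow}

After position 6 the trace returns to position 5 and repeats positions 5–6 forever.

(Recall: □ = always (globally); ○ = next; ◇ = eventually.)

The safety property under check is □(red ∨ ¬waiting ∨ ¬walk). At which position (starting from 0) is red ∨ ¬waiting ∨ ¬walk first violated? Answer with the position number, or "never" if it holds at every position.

never

red ∨ ¬waiting ∨ ¬walk holds at every position 0..6, and those are all the positions the trace ever visits, so the invariant □(red ∨ ¬waiting ∨ ¬walk) is never violated.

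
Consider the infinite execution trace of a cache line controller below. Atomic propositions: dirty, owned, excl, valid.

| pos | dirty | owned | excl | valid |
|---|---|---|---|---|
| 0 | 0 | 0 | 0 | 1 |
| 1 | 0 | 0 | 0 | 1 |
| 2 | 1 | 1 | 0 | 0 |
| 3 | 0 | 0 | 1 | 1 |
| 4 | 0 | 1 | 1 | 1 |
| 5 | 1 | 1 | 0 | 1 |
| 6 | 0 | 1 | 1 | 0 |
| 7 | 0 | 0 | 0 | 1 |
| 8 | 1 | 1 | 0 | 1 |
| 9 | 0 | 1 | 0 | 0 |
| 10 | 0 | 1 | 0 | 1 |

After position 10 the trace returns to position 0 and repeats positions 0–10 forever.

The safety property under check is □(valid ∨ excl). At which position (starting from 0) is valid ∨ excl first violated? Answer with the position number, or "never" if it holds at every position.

2

Check valid ∨ excl at each position in order: 0 ✓, 1 ✓.
At position 2 the labels are {dirty, owned}, so valid ∨ excl is false there. This is the first violation.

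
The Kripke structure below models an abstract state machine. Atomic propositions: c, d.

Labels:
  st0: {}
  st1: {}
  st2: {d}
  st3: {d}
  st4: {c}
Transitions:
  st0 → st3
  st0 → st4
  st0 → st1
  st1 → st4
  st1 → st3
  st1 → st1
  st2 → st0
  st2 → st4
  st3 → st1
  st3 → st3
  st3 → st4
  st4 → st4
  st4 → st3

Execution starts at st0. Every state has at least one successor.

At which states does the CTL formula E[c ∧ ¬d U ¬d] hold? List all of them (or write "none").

{st0, st1, st4}

States satisfying c ∧ ¬d: {st4}.
States satisfying ¬d: {st0, st1, st4}.
States satisfying E[c ∧ ¬d U ¬d]: {st0, st1, st4}.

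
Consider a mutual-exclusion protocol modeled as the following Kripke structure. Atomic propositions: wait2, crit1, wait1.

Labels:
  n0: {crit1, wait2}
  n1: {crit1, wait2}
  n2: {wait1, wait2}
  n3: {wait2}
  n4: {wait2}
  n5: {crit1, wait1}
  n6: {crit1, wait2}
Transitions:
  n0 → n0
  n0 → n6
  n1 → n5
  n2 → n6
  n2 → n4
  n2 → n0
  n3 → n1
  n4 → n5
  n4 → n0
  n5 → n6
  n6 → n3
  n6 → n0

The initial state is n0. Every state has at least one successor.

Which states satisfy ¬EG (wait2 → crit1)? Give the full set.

{n2, n3, n4}

States satisfying wait2 → crit1: {n0, n1, n5, n6}.
States satisfying EG (wait2 → crit1): {n0, n1, n5, n6}.
States satisfying ¬EG (wait2 → crit1): {n2, n3, n4}.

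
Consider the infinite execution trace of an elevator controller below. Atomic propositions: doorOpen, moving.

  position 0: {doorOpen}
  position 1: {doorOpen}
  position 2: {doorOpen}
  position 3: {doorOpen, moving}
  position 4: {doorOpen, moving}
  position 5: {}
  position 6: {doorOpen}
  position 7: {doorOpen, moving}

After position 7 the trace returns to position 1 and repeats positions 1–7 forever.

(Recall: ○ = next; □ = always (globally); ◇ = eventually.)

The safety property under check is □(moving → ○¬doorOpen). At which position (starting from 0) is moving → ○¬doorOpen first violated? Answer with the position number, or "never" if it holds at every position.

Check moving → ○¬doorOpen at each position in order: 0 ✓, 1 ✓, 2 ✓.
At position 3 the labels are {doorOpen, moving} and the next position 4 has {doorOpen, moving}, so moving → ○¬doorOpen is false there. This is the first violation.

3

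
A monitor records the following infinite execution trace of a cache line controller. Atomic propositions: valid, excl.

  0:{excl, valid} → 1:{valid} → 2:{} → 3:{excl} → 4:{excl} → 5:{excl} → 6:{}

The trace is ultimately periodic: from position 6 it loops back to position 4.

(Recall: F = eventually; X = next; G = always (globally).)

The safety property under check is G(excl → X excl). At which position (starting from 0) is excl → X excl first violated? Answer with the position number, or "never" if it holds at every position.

At position 0 the labels are {excl, valid} and the next position 1 has {valid}, so excl → X excl is false there. This is the first violation.

0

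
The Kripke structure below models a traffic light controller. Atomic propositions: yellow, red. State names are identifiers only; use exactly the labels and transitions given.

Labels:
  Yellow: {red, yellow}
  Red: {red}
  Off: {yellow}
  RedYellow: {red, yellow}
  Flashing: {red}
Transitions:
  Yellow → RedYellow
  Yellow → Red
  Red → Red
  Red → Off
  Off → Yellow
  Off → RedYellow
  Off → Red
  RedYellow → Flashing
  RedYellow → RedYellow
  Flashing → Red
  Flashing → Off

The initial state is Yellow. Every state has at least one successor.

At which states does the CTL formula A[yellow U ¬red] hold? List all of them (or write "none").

States satisfying yellow: {Yellow, Off, RedYellow}.
States satisfying ¬red: {Off}.
States satisfying A[yellow U ¬red]: {Off}.

{Off}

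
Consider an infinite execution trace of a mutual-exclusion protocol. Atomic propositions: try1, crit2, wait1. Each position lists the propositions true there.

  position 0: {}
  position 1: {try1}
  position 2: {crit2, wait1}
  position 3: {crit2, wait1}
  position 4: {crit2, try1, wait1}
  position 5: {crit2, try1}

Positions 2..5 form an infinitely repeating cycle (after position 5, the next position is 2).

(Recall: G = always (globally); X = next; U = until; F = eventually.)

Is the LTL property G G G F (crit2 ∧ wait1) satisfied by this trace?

Holds

G G F (crit2 ∧ wait1) holds at every position 0..5, and those are all positions ever visited, so G G G F (crit2 ∧ wait1) holds.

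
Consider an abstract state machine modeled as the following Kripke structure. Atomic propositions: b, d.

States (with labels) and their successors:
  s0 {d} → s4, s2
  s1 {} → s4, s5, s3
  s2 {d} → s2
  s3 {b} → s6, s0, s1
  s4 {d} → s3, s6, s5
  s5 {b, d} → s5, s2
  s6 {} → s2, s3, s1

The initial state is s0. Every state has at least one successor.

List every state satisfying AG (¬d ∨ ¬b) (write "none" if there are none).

States satisfying ¬d ∨ ¬b: {s0, s1, s2, s3, s4, s6}.
States satisfying AG (¬d ∨ ¬b): {s2}.

{s2}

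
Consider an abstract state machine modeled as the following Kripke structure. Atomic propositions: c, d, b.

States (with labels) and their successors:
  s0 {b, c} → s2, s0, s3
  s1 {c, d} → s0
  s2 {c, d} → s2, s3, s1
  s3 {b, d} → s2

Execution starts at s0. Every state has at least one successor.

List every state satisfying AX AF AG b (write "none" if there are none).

none

States satisfying AF AG b: ∅.
States satisfying AX AF AG b: ∅.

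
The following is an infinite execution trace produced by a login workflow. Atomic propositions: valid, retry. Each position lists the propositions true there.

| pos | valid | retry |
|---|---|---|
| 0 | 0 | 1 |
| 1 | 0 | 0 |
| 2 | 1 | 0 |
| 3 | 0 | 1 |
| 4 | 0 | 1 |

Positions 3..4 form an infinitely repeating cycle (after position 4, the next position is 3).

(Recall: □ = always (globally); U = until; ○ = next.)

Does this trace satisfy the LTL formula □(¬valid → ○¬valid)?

No

¬valid → ○¬valid must hold at every position from 0 onward. It fails at position 1, so □(¬valid → ○¬valid) is false.
Positions where ¬valid holds: 0, 1, 3, 4.
Check ○¬valid at each: 0→ok, 1→fails, 3→ok, 4→ok.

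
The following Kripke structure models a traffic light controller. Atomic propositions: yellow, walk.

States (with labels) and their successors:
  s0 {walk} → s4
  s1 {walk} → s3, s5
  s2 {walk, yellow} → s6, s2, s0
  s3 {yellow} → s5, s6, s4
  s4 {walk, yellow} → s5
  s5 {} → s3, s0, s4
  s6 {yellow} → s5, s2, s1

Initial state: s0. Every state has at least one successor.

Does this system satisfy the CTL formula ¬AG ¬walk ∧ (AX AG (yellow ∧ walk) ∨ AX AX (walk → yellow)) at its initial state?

Satisfied

States satisfying ¬walk: {s3, s5, s6}.
States satisfying AG ¬walk: ∅.
States satisfying ¬AG ¬walk: {s0, s1, s2, s3, s4, s5, s6}.
States satisfying AG (yellow ∧ walk): ∅.
States satisfying AX AG (yellow ∧ walk): ∅.
States satisfying AX (walk → yellow): {s0, s1, s3, s4}.
States satisfying AX AX (walk → yellow): {s0, s5}.
States satisfying AX AG (yellow ∧ walk) ∨ AX AX (walk → yellow): {s0, s5}.
States satisfying ¬AG ¬walk ∧ (AX AG (yellow ∧ walk) ∨ AX AX (walk → yellow)): {s0, s5}.
s0 ∈ Sat(¬AG ¬walk ∧ (AX AG (yellow ∧ walk) ∨ AX AX (walk → yellow))).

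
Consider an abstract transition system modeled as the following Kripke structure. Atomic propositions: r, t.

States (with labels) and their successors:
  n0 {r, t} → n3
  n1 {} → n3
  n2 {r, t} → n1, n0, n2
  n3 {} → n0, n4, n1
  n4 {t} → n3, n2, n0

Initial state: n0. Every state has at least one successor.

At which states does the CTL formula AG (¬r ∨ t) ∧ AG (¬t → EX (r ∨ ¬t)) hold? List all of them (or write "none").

{n0, n1, n2, n3, n4}

States satisfying ¬r ∨ t: {n0, n1, n2, n3, n4}.
States satisfying AG (¬r ∨ t): {n0, n1, n2, n3, n4}.
States satisfying ¬t → EX (r ∨ ¬t): {n0, n1, n2, n3, n4}.
States satisfying AG (¬t → EX (r ∨ ¬t)): {n0, n1, n2, n3, n4}.
States satisfying AG (¬r ∨ t) ∧ AG (¬t → EX (r ∨ ¬t)): {n0, n1, n2, n3, n4}.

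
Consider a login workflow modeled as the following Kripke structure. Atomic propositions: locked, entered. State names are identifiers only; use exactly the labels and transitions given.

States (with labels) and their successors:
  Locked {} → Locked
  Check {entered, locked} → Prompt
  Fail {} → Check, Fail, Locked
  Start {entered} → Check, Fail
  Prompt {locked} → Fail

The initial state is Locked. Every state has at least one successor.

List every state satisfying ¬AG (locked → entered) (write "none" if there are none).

States satisfying locked → entered: {Locked, Check, Fail, Start}.
States satisfying AG (locked → entered): {Locked}.
States satisfying ¬AG (locked → entered): {Check, Fail, Start, Prompt}.

{Check, Fail, Start, Prompt}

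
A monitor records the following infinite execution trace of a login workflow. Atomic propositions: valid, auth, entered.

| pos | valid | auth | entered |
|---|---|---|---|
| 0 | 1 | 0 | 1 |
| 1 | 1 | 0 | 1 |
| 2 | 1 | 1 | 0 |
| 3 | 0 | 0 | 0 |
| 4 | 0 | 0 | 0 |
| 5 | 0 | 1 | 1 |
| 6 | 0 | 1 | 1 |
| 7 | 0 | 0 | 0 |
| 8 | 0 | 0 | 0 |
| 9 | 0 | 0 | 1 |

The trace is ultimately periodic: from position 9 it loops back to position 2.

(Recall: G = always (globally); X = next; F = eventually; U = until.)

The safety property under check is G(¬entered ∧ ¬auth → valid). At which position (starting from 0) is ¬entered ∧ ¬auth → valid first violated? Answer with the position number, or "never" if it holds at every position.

Check ¬entered ∧ ¬auth → valid at each position in order: 0 ✓, 1 ✓, 2 ✓.
At position 3 the labels are {}, so ¬entered ∧ ¬auth → valid is false there. This is the first violation.

3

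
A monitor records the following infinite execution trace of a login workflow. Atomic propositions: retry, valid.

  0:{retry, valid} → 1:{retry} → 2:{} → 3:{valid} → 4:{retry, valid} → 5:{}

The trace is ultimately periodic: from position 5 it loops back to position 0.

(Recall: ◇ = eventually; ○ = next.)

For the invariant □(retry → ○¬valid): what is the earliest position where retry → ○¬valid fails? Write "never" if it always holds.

never

retry → ○¬valid holds at every position 0..5, and those are all the positions the trace ever visits, so the invariant □(retry → ○¬valid) is never violated.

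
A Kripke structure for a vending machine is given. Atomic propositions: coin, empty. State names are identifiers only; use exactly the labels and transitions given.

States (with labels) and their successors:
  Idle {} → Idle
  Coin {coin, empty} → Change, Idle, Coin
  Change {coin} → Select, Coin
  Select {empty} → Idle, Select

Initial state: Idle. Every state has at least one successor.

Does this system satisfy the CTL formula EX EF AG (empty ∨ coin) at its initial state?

Violated

States satisfying EF AG (empty ∨ coin): ∅.
States satisfying EX EF AG (empty ∨ coin): ∅.
No suitable path/successor from Idle witnesses the formula.
Idle ∉ Sat(EX EF AG (empty ∨ coin)).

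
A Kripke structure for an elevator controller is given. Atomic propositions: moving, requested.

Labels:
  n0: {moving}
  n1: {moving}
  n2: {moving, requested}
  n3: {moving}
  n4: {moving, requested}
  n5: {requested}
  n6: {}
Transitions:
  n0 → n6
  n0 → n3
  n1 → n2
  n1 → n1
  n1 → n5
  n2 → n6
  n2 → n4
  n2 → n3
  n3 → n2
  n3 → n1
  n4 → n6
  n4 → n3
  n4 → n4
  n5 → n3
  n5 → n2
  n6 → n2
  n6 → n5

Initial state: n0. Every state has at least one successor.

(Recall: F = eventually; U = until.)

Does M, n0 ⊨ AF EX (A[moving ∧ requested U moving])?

States satisfying EX (A[moving ∧ requested U moving]): {n0, n1, n2, n3, n4, n5, n6}.
States satisfying AF EX (A[moving ∧ requested U moving]): {n0, n1, n2, n3, n4, n5, n6}.
n0 ∈ Sat(AF EX (A[moving ∧ requested U moving])).

Satisfied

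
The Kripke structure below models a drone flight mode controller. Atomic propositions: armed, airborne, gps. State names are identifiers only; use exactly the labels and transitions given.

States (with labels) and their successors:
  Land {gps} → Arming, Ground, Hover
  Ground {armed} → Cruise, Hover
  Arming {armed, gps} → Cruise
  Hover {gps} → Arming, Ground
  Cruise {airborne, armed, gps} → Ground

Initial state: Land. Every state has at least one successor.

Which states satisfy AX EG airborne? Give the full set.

States satisfying EG airborne: ∅.
States satisfying AX EG airborne: ∅.

none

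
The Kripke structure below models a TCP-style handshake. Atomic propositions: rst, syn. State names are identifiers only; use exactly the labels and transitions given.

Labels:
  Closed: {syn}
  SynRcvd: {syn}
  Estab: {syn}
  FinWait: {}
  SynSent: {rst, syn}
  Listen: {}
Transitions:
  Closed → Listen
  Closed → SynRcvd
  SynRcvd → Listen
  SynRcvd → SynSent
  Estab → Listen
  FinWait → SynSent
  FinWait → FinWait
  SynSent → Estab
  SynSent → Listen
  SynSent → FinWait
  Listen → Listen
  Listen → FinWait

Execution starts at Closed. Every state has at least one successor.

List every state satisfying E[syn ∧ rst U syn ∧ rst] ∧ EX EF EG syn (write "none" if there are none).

States satisfying syn ∧ rst: {SynSent}.
States satisfying E[syn ∧ rst U syn ∧ rst]: {SynSent}.
States satisfying EF EG syn: ∅.
States satisfying EX EF EG syn: ∅.
States satisfying E[syn ∧ rst U syn ∧ rst] ∧ EX EF EG syn: ∅.

none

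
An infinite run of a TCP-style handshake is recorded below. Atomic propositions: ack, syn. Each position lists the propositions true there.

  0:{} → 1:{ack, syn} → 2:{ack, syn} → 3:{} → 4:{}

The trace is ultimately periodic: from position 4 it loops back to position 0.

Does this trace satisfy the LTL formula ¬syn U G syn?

Does not hold

Walking from position 0: at position 1, G syn has not yet held and ¬syn fails, so ¬syn U G syn is false.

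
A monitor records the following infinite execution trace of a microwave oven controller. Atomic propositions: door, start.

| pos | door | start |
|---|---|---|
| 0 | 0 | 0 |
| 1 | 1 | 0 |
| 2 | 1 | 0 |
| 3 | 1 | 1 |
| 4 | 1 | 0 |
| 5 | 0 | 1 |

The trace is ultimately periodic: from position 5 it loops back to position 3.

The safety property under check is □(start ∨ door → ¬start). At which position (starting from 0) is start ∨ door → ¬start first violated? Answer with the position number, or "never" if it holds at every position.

3

Check start ∨ door → ¬start at each position in order: 0 ✓, 1 ✓, 2 ✓.
At position 3 the labels are {door, start}, so start ∨ door → ¬start is false there. This is the first violation.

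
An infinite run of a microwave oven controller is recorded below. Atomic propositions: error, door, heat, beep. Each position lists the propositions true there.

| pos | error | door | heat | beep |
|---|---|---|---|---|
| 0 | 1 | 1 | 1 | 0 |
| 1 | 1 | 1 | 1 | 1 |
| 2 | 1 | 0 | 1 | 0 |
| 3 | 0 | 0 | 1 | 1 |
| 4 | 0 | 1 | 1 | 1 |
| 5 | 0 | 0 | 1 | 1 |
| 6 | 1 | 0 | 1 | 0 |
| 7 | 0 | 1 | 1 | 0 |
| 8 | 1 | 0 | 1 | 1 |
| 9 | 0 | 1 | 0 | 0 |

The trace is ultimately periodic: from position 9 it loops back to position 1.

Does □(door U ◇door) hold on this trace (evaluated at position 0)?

Satisfied

door U ◇door holds at every position 0..9, and those are all positions ever visited, so □(door U ◇door) holds.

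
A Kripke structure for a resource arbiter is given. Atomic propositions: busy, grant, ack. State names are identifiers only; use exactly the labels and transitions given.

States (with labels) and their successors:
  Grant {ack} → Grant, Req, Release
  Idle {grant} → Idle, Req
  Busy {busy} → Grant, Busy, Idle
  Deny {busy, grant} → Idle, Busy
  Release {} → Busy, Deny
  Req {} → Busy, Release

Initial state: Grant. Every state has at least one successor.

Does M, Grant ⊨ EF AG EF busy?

States satisfying AG EF busy: {Grant, Idle, Busy, Deny, Release, Req}.
States satisfying EF AG EF busy: {Grant, Idle, Busy, Deny, Release, Req}.
Some path from Grant reaches a state where AG EF busy holds.
Grant ∈ Sat(EF AG EF busy).

Holds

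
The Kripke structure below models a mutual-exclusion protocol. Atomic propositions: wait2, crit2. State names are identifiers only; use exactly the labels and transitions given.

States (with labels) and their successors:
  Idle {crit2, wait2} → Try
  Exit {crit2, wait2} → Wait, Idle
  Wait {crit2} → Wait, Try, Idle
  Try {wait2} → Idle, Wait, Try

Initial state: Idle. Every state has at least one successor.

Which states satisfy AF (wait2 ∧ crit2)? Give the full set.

{Idle, Exit}

States satisfying wait2 ∧ crit2: {Idle, Exit}.
States satisfying AF (wait2 ∧ crit2): {Idle, Exit}.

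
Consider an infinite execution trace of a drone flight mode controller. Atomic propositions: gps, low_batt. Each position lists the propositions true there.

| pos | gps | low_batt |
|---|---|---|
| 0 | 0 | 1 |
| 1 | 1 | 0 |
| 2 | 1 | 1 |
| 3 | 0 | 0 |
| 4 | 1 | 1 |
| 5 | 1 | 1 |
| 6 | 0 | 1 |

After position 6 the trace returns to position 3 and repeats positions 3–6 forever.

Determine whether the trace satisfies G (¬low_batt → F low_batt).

Satisfied

¬low_batt → F low_batt holds at every position 0..6, and those are all positions ever visited, so G (¬low_batt → F low_batt) holds.
Positions where ¬low_batt holds: 1, 3.
Check F low_batt at each: 1→ok, 3→ok.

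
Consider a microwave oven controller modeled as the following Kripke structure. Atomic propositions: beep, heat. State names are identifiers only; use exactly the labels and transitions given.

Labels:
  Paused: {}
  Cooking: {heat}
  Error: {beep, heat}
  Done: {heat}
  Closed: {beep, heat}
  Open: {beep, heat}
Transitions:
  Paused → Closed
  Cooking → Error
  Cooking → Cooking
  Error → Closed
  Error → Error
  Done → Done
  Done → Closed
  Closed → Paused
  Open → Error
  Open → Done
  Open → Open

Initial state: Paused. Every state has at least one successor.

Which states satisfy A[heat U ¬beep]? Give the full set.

States satisfying heat: {Cooking, Error, Done, Closed, Open}.
States satisfying ¬beep: {Paused, Cooking, Done}.
States satisfying A[heat U ¬beep]: {Paused, Cooking, Done, Closed}.

{Paused, Cooking, Done, Closed}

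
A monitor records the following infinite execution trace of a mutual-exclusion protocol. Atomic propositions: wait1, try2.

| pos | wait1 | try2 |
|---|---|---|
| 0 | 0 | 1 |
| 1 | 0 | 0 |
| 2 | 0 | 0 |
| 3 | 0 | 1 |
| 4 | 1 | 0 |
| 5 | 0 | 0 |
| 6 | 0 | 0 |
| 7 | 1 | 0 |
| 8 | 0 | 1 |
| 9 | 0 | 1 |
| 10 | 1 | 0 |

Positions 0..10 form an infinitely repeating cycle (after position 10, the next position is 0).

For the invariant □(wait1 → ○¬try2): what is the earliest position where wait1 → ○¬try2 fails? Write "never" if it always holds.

7

Check wait1 → ○¬try2 at each position in order: 0 ✓, 1 ✓, 2 ✓, 3 ✓, 4 ✓, 5 ✓, 6 ✓.
At position 7 the labels are {wait1} and the next position 8 has {try2}, so wait1 → ○¬try2 is false there. This is the first violation.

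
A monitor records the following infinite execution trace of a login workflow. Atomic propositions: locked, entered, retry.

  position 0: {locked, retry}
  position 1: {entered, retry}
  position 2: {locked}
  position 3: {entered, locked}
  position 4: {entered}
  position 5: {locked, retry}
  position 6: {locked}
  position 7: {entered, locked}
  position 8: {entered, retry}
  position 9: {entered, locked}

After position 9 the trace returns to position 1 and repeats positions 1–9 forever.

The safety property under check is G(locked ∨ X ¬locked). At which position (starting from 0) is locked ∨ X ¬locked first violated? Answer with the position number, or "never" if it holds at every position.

Check locked ∨ X ¬locked at each position in order: 0 ✓.
At position 1 the labels are {entered, retry} and the next position 2 has {locked}, so locked ∨ X ¬locked is false there. This is the first violation.

1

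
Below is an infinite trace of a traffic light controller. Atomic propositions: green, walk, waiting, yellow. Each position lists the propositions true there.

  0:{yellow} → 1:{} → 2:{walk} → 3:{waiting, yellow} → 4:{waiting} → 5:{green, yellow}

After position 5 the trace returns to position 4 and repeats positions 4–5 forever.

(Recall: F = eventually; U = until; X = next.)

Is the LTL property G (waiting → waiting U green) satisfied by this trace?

waiting → waiting U green holds at every position 0..5, and those are all positions ever visited, so G (waiting → waiting U green) holds.
Positions where waiting holds: 3, 4.
Check waiting U green at each: 3→ok, 4→ok.

Satisfied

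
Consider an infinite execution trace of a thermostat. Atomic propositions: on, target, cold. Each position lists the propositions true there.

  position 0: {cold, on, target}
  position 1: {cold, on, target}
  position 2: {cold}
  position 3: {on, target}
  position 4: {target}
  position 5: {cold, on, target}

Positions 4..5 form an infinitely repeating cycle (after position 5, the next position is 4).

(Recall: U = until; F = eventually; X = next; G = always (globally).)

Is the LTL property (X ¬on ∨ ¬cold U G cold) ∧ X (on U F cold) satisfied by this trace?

The position after 0 is 1; on U F cold is true there.
At position 0: X ¬on ∨ ¬cold U G cold is false; X (on U F cold) is true; so (X ¬on ∨ ¬cold U G cold) ∧ X (on U F cold) is false.

Does not hold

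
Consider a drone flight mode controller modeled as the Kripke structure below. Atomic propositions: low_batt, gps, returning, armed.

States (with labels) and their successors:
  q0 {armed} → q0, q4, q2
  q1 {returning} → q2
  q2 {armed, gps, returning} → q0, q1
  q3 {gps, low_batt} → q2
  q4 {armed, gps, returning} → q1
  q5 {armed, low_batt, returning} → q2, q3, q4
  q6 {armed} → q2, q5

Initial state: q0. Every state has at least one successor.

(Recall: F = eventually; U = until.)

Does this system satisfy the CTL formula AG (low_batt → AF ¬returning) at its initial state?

States satisfying low_batt → AF ¬returning: {q0, q1, q2, q3, q4, q6}.
States satisfying AG (low_batt → AF ¬returning): {q0, q1, q2, q3, q4}.
Every state reachable from q0 satisfies low_batt → AF ¬returning.
q0 ∈ Sat(AG (low_batt → AF ¬returning)).

Holds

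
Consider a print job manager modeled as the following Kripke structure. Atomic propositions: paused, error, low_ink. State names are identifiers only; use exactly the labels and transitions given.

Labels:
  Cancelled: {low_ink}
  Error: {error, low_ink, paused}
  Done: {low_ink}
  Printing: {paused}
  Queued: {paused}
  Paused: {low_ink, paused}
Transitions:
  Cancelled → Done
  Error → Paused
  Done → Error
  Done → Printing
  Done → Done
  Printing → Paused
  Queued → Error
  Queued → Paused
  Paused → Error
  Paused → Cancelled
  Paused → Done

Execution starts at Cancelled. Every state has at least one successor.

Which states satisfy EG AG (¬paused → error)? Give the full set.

States satisfying AG (¬paused → error): ∅.
States satisfying EG AG (¬paused → error): ∅.

none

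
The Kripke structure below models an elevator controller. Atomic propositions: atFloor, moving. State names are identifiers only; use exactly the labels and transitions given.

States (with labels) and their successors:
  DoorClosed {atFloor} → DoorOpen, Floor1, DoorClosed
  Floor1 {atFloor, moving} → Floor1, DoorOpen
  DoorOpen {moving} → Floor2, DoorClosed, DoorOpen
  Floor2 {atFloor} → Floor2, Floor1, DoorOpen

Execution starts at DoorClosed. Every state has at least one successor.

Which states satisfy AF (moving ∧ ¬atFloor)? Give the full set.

{DoorOpen}

States satisfying moving ∧ ¬atFloor: {DoorOpen}.
States satisfying AF (moving ∧ ¬atFloor): {DoorOpen}.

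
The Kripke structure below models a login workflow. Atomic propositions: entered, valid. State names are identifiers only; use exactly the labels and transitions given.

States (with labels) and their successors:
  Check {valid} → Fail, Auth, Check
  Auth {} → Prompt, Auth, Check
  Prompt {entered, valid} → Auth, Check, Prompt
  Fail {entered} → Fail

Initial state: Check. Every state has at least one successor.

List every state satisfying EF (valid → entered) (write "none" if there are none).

{Check, Auth, Prompt, Fail}

States satisfying valid → entered: {Auth, Prompt, Fail}.
States satisfying EF (valid → entered): {Check, Auth, Prompt, Fail}.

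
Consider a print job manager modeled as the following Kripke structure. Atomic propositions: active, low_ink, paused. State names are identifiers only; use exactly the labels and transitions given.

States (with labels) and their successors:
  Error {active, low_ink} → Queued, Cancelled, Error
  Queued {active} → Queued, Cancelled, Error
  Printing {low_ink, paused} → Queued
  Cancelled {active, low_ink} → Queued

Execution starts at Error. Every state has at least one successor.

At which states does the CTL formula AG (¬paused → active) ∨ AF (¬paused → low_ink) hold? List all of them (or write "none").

States satisfying ¬paused → active: {Error, Queued, Printing, Cancelled}.
States satisfying AG (¬paused → active): {Error, Queued, Printing, Cancelled}.
States satisfying ¬paused → low_ink: {Error, Printing, Cancelled}.
States satisfying AF (¬paused → low_ink): {Error, Printing, Cancelled}.
States satisfying AG (¬paused → active) ∨ AF (¬paused → low_ink): {Error, Queued, Printing, Cancelled}.

{Error, Queued, Printing, Cancelled}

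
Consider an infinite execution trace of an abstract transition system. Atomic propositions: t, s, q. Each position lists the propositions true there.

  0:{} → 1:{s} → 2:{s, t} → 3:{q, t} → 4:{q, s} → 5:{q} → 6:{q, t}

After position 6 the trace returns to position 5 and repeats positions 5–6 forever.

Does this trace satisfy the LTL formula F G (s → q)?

G (s → q) holds at position 3, which is reachable from 0, so F G (s → q) holds.

Yes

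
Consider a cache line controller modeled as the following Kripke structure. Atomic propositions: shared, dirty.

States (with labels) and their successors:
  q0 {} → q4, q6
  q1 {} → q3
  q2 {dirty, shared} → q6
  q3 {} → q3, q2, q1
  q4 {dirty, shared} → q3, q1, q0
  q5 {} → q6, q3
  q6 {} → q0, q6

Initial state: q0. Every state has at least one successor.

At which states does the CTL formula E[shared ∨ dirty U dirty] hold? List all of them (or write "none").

States satisfying shared ∨ dirty: {q2, q4}.
States satisfying dirty: {q2, q4}.
States satisfying E[shared ∨ dirty U dirty]: {q2, q4}.

{q2, q4}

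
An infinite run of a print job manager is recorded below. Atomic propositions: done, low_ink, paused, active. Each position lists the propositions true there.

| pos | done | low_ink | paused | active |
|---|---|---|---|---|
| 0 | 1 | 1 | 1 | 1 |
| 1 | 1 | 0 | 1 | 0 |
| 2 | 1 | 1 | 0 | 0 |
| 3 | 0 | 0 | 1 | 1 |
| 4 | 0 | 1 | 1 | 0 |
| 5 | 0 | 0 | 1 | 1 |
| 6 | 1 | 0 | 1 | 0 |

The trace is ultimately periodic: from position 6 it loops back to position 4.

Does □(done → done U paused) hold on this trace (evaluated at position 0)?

Yes

done → done U paused holds at every position 0..6, and those are all positions ever visited, so □(done → done U paused) holds.
Positions where done holds: 0, 1, 2, 6.
Check done U paused at each: 0→ok, 1→ok, 2→ok, 6→ok.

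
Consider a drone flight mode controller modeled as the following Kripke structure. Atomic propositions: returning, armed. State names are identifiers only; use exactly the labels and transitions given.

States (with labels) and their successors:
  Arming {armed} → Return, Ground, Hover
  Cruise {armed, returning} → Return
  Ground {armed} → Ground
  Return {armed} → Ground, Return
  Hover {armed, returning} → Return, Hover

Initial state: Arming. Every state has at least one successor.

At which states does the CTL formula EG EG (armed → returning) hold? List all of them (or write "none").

{Hover}

States satisfying EG (armed → returning): {Hover}.
States satisfying EG EG (armed → returning): {Hover}.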